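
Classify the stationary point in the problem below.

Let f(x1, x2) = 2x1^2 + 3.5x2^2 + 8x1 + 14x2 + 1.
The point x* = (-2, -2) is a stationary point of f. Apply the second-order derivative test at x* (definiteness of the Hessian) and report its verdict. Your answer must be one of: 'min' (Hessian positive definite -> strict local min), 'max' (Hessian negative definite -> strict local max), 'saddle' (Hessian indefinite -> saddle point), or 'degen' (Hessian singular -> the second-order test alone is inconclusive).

Compute the Hessian H = grad^2 f:
  H = [[4, 0], [0, 7]]
Verify stationarity: grad f(x*) = H x* + g = (0, 0).
Eigenvalues of H: 4, 7.
Both eigenvalues > 0, so H is positive definite -> x* is a strict local min.

min


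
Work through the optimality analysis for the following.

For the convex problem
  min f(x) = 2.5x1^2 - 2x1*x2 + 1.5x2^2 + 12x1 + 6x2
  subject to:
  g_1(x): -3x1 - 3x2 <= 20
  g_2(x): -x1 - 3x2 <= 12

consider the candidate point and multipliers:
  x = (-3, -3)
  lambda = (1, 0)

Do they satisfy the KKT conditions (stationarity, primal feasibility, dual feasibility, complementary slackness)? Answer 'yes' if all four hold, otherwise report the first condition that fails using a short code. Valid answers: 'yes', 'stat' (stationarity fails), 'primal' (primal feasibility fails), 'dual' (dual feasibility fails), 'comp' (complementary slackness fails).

Gradient of f: grad f(x) = Q x + c = (3, 3)
Constraint values g_i(x) = a_i^T x - b_i:
  g_1((-3, -3)) = -2
  g_2((-3, -3)) = 0
Stationarity residual: grad f(x) + sum_i lambda_i a_i = (0, 0)
  -> stationarity OK
Primal feasibility (all g_i <= 0): OK
Dual feasibility (all lambda_i >= 0): OK
Complementary slackness (lambda_i * g_i(x) = 0 for all i): FAILS

Verdict: the first failing condition is complementary_slackness -> comp.

comp


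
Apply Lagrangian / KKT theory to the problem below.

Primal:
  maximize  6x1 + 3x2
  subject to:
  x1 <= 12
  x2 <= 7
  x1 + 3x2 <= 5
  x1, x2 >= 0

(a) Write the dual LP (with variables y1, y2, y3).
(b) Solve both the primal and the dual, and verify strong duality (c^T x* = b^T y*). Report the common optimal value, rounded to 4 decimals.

The standard primal-dual pair for 'max c^T x s.t. A x <= b, x >= 0' is:
  Dual:  min b^T y  s.t.  A^T y >= c,  y >= 0.

So the dual LP is:
  minimize  12y1 + 7y2 + 5y3
  subject to:
    y1 + y3 >= 6
    y2 + 3y3 >= 3
    y1, y2, y3 >= 0

Solving the primal: x* = (5, 0).
  primal value c^T x* = 30.
Solving the dual: y* = (0, 0, 6).
  dual value b^T y* = 30.
Strong duality: c^T x* = b^T y*. Confirmed.

30


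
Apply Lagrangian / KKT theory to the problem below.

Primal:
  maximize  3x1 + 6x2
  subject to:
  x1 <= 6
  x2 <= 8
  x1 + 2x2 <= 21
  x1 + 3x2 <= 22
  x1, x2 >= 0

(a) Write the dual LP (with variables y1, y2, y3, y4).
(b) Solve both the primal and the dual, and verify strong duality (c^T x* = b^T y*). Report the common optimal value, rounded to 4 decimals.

The standard primal-dual pair for 'max c^T x s.t. A x <= b, x >= 0' is:
  Dual:  min b^T y  s.t.  A^T y >= c,  y >= 0.

So the dual LP is:
  minimize  6y1 + 8y2 + 21y3 + 22y4
  subject to:
    y1 + y3 + y4 >= 3
    y2 + 2y3 + 3y4 >= 6
    y1, y2, y3, y4 >= 0

Solving the primal: x* = (6, 5.3333).
  primal value c^T x* = 50.
Solving the dual: y* = (1, 0, 0, 2).
  dual value b^T y* = 50.
Strong duality: c^T x* = b^T y*. Confirmed.

50


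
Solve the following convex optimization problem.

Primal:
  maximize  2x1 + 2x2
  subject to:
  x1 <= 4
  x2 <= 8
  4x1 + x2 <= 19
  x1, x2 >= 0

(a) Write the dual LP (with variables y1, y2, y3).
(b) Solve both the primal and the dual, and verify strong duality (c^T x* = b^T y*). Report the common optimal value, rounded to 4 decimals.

The standard primal-dual pair for 'max c^T x s.t. A x <= b, x >= 0' is:
  Dual:  min b^T y  s.t.  A^T y >= c,  y >= 0.

So the dual LP is:
  minimize  4y1 + 8y2 + 19y3
  subject to:
    y1 + 4y3 >= 2
    y2 + y3 >= 2
    y1, y2, y3 >= 0

Solving the primal: x* = (2.75, 8).
  primal value c^T x* = 21.5.
Solving the dual: y* = (0, 1.5, 0.5).
  dual value b^T y* = 21.5.
Strong duality: c^T x* = b^T y*. Confirmed.

21.5


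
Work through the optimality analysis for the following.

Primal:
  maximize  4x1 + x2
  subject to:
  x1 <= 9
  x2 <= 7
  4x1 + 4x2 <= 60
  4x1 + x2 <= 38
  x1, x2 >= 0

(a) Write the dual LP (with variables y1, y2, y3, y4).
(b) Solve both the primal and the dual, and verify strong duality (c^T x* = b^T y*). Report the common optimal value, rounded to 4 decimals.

The standard primal-dual pair for 'max c^T x s.t. A x <= b, x >= 0' is:
  Dual:  min b^T y  s.t.  A^T y >= c,  y >= 0.

So the dual LP is:
  minimize  9y1 + 7y2 + 60y3 + 38y4
  subject to:
    y1 + 4y3 + 4y4 >= 4
    y2 + 4y3 + y4 >= 1
    y1, y2, y3, y4 >= 0

Solving the primal: x* = (7.75, 7).
  primal value c^T x* = 38.
Solving the dual: y* = (0, 0, 0, 1).
  dual value b^T y* = 38.
Strong duality: c^T x* = b^T y*. Confirmed.

38


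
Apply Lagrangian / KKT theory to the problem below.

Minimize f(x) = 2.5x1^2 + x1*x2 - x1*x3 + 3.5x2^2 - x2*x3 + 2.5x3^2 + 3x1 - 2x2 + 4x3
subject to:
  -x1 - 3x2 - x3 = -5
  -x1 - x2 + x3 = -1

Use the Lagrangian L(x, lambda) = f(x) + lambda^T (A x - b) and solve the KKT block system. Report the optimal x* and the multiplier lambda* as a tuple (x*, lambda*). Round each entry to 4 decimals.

Form the Lagrangian:
  L(x, lambda) = (1/2) x^T Q x + c^T x + lambda^T (A x - b)
Stationarity (grad_x L = 0): Q x + c + A^T lambda = 0.
Primal feasibility: A x = b.

This gives the KKT block system:
  [ Q   A^T ] [ x     ]   [-c ]
  [ A    0  ] [ lambda ] = [ b ]

Solving the linear system:
  x*      = (-0.3846, 1.6923, 0.3077)
  lambda* = (3.3462, -0.8846)
  f(x*)   = 6.2692

x* = (-0.3846, 1.6923, 0.3077), lambda* = (3.3462, -0.8846)


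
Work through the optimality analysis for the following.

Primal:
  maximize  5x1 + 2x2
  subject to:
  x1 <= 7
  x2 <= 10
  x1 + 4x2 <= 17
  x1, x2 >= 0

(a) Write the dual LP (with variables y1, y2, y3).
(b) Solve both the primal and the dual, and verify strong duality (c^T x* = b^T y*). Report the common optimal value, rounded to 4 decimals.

The standard primal-dual pair for 'max c^T x s.t. A x <= b, x >= 0' is:
  Dual:  min b^T y  s.t.  A^T y >= c,  y >= 0.

So the dual LP is:
  minimize  7y1 + 10y2 + 17y3
  subject to:
    y1 + y3 >= 5
    y2 + 4y3 >= 2
    y1, y2, y3 >= 0

Solving the primal: x* = (7, 2.5).
  primal value c^T x* = 40.
Solving the dual: y* = (4.5, 0, 0.5).
  dual value b^T y* = 40.
Strong duality: c^T x* = b^T y*. Confirmed.

40


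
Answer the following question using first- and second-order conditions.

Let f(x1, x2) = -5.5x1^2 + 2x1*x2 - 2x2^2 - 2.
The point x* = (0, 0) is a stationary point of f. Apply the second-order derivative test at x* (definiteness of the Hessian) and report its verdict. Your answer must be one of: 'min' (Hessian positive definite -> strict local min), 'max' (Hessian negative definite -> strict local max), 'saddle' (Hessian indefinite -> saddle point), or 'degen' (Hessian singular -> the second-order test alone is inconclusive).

Compute the Hessian H = grad^2 f:
  H = [[-11, 2], [2, -4]]
Verify stationarity: grad f(x*) = H x* + g = (0, 0).
Eigenvalues of H: -11.5311, -3.4689.
Both eigenvalues < 0, so H is negative definite -> x* is a strict local max.

max


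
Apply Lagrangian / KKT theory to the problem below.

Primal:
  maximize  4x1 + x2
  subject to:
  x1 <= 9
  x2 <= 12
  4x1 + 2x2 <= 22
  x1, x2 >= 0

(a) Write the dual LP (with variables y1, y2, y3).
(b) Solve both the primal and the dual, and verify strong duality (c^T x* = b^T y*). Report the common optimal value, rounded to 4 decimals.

The standard primal-dual pair for 'max c^T x s.t. A x <= b, x >= 0' is:
  Dual:  min b^T y  s.t.  A^T y >= c,  y >= 0.

So the dual LP is:
  minimize  9y1 + 12y2 + 22y3
  subject to:
    y1 + 4y3 >= 4
    y2 + 2y3 >= 1
    y1, y2, y3 >= 0

Solving the primal: x* = (5.5, 0).
  primal value c^T x* = 22.
Solving the dual: y* = (0, 0, 1).
  dual value b^T y* = 22.
Strong duality: c^T x* = b^T y*. Confirmed.

22


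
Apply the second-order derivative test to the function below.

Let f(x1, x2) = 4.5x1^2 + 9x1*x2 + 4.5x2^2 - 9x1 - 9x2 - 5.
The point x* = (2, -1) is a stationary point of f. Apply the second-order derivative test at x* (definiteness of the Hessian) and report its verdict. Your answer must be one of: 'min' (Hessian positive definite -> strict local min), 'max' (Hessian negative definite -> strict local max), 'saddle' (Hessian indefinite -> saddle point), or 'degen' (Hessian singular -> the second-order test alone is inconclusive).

Compute the Hessian H = grad^2 f:
  H = [[9, 9], [9, 9]]
Verify stationarity: grad f(x*) = H x* + g = (0, 0).
Eigenvalues of H: 0, 18.
H has a zero eigenvalue (singular; positive semidefinite but not definite), so H is neither positive definite, negative definite, nor indefinite. The second-order test alone is inconclusive -> degen.
(Indeed, f is constant along the null direction of H through x*, so x* is not a strict local extremum.)

degen


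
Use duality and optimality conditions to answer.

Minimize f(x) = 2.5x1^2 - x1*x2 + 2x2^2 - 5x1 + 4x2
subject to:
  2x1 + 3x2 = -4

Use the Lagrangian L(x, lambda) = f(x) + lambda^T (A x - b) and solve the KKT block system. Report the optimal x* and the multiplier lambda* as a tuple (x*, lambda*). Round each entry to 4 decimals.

Form the Lagrangian:
  L(x, lambda) = (1/2) x^T Q x + c^T x + lambda^T (A x - b)
Stationarity (grad_x L = 0): Q x + c + A^T lambda = 0.
Primal feasibility: A x = b.

This gives the KKT block system:
  [ Q   A^T ] [ x     ]   [-c ]
  [ A    0  ] [ lambda ] = [ b ]

Solving the linear system:
  x*      = (0.3425, -1.5616)
  lambda* = (0.863)
  f(x*)   = -2.2534

x* = (0.3425, -1.5616), lambda* = (0.863)


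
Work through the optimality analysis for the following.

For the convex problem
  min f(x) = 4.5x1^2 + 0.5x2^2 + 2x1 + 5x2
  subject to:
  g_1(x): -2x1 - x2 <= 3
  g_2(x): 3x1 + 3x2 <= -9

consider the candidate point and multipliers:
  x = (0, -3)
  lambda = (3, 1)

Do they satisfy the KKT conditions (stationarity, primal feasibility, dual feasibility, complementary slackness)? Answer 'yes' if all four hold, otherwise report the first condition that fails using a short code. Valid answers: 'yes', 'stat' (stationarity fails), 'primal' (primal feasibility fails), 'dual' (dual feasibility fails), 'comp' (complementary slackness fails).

Gradient of f: grad f(x) = Q x + c = (2, 2)
Constraint values g_i(x) = a_i^T x - b_i:
  g_1((0, -3)) = 0
  g_2((0, -3)) = 0
Stationarity residual: grad f(x) + sum_i lambda_i a_i = (-1, 2)
  -> stationarity FAILS
Primal feasibility (all g_i <= 0): OK
Dual feasibility (all lambda_i >= 0): OK
Complementary slackness (lambda_i * g_i(x) = 0 for all i): OK

Verdict: the first failing condition is stationarity -> stat.

stat


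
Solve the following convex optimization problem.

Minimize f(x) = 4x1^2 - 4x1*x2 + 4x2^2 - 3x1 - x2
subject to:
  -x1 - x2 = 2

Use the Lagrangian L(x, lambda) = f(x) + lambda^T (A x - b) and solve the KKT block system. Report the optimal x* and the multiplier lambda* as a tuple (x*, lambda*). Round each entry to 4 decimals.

Form the Lagrangian:
  L(x, lambda) = (1/2) x^T Q x + c^T x + lambda^T (A x - b)
Stationarity (grad_x L = 0): Q x + c + A^T lambda = 0.
Primal feasibility: A x = b.

This gives the KKT block system:
  [ Q   A^T ] [ x     ]   [-c ]
  [ A    0  ] [ lambda ] = [ b ]

Solving the linear system:
  x*      = (-0.9167, -1.0833)
  lambda* = (-6)
  f(x*)   = 7.9167

x* = (-0.9167, -1.0833), lambda* = (-6)


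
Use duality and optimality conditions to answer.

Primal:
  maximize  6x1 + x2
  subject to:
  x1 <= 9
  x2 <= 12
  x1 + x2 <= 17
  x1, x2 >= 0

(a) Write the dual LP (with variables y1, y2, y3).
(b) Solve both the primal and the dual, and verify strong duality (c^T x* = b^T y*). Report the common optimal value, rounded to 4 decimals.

The standard primal-dual pair for 'max c^T x s.t. A x <= b, x >= 0' is:
  Dual:  min b^T y  s.t.  A^T y >= c,  y >= 0.

So the dual LP is:
  minimize  9y1 + 12y2 + 17y3
  subject to:
    y1 + y3 >= 6
    y2 + y3 >= 1
    y1, y2, y3 >= 0

Solving the primal: x* = (9, 8).
  primal value c^T x* = 62.
Solving the dual: y* = (5, 0, 1).
  dual value b^T y* = 62.
Strong duality: c^T x* = b^T y*. Confirmed.

62


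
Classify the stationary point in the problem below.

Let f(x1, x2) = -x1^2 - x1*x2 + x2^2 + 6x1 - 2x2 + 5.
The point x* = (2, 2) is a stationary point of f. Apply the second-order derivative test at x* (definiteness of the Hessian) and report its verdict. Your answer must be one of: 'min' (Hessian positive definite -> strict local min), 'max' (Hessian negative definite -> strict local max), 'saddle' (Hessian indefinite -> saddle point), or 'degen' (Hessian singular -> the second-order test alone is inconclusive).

Compute the Hessian H = grad^2 f:
  H = [[-2, -1], [-1, 2]]
Verify stationarity: grad f(x*) = H x* + g = (0, 0).
Eigenvalues of H: -2.2361, 2.2361.
Eigenvalues have mixed signs, so H is indefinite -> x* is a saddle point.

saddle


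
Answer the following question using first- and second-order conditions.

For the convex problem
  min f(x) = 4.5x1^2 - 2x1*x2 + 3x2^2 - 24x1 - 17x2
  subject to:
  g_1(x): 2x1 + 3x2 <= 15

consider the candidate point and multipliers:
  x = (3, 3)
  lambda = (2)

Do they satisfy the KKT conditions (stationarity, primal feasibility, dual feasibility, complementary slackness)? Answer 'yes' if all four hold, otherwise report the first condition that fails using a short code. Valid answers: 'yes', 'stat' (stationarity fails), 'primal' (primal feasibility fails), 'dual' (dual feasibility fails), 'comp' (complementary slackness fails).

Gradient of f: grad f(x) = Q x + c = (-3, -5)
Constraint values g_i(x) = a_i^T x - b_i:
  g_1((3, 3)) = 0
Stationarity residual: grad f(x) + sum_i lambda_i a_i = (1, 1)
  -> stationarity FAILS
Primal feasibility (all g_i <= 0): OK
Dual feasibility (all lambda_i >= 0): OK
Complementary slackness (lambda_i * g_i(x) = 0 for all i): OK

Verdict: the first failing condition is stationarity -> stat.

stat


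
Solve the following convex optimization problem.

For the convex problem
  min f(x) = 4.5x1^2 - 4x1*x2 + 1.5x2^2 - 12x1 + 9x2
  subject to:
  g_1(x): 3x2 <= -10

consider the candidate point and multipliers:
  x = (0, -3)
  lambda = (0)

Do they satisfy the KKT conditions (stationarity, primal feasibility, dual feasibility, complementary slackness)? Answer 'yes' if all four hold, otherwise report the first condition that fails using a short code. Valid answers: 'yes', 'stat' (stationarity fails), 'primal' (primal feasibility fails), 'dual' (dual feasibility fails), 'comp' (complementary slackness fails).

Gradient of f: grad f(x) = Q x + c = (0, 0)
Constraint values g_i(x) = a_i^T x - b_i:
  g_1((0, -3)) = 1
Stationarity residual: grad f(x) + sum_i lambda_i a_i = (0, 0)
  -> stationarity OK
Primal feasibility (all g_i <= 0): FAILS
Dual feasibility (all lambda_i >= 0): OK
Complementary slackness (lambda_i * g_i(x) = 0 for all i): OK

Verdict: the first failing condition is primal_feasibility -> primal.

primal


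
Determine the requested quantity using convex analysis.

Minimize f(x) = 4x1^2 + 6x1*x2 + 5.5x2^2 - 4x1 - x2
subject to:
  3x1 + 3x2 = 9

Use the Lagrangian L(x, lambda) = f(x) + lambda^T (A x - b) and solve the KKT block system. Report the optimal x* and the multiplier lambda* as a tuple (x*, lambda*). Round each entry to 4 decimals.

Form the Lagrangian:
  L(x, lambda) = (1/2) x^T Q x + c^T x + lambda^T (A x - b)
Stationarity (grad_x L = 0): Q x + c + A^T lambda = 0.
Primal feasibility: A x = b.

This gives the KKT block system:
  [ Q   A^T ] [ x     ]   [-c ]
  [ A    0  ] [ lambda ] = [ b ]

Solving the linear system:
  x*      = (2.5714, 0.4286)
  lambda* = (-6.381)
  f(x*)   = 23.3571

x* = (2.5714, 0.4286), lambda* = (-6.381)


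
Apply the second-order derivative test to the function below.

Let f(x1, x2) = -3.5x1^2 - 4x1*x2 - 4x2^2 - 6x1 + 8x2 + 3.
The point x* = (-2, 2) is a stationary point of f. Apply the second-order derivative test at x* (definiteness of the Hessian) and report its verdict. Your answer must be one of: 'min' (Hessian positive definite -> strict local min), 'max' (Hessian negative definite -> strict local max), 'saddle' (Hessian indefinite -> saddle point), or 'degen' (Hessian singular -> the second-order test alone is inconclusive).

Compute the Hessian H = grad^2 f:
  H = [[-7, -4], [-4, -8]]
Verify stationarity: grad f(x*) = H x* + g = (0, 0).
Eigenvalues of H: -11.5311, -3.4689.
Both eigenvalues < 0, so H is negative definite -> x* is a strict local max.

max


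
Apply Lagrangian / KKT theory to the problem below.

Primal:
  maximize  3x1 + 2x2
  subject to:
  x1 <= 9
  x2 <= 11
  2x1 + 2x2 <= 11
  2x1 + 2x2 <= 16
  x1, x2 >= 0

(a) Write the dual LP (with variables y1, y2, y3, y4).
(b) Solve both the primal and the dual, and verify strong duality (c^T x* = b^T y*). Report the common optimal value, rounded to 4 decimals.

The standard primal-dual pair for 'max c^T x s.t. A x <= b, x >= 0' is:
  Dual:  min b^T y  s.t.  A^T y >= c,  y >= 0.

So the dual LP is:
  minimize  9y1 + 11y2 + 11y3 + 16y4
  subject to:
    y1 + 2y3 + 2y4 >= 3
    y2 + 2y3 + 2y4 >= 2
    y1, y2, y3, y4 >= 0

Solving the primal: x* = (5.5, 0).
  primal value c^T x* = 16.5.
Solving the dual: y* = (0, 0, 1.5, 0).
  dual value b^T y* = 16.5.
Strong duality: c^T x* = b^T y*. Confirmed.

16.5


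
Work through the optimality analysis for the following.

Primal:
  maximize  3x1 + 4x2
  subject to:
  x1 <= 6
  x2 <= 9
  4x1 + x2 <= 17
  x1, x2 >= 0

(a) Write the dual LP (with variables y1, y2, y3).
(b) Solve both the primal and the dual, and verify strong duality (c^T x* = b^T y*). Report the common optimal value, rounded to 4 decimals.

The standard primal-dual pair for 'max c^T x s.t. A x <= b, x >= 0' is:
  Dual:  min b^T y  s.t.  A^T y >= c,  y >= 0.

So the dual LP is:
  minimize  6y1 + 9y2 + 17y3
  subject to:
    y1 + 4y3 >= 3
    y2 + y3 >= 4
    y1, y2, y3 >= 0

Solving the primal: x* = (2, 9).
  primal value c^T x* = 42.
Solving the dual: y* = (0, 3.25, 0.75).
  dual value b^T y* = 42.
Strong duality: c^T x* = b^T y*. Confirmed.

42


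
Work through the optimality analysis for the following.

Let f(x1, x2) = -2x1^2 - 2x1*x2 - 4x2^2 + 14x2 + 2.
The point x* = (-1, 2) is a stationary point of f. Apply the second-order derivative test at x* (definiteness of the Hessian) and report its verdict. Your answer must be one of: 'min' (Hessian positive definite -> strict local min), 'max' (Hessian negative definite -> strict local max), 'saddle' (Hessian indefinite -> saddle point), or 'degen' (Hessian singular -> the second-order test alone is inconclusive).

Compute the Hessian H = grad^2 f:
  H = [[-4, -2], [-2, -8]]
Verify stationarity: grad f(x*) = H x* + g = (0, 0).
Eigenvalues of H: -8.8284, -3.1716.
Both eigenvalues < 0, so H is negative definite -> x* is a strict local max.

max


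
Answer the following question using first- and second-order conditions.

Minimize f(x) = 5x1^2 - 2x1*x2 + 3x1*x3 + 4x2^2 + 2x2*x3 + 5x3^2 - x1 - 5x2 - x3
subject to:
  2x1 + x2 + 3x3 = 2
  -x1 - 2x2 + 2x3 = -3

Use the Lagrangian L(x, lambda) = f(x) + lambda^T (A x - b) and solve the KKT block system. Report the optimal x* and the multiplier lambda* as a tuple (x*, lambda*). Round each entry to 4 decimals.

Form the Lagrangian:
  L(x, lambda) = (1/2) x^T Q x + c^T x + lambda^T (A x - b)
Stationarity (grad_x L = 0): Q x + c + A^T lambda = 0.
Primal feasibility: A x = b.

This gives the KKT block system:
  [ Q   A^T ] [ x     ]   [-c ]
  [ A    0  ] [ lambda ] = [ b ]

Solving the linear system:
  x*      = (0.6174, 1.0848, -0.1065)
  lambda* = (-1.0467, 0.5918)
  f(x*)   = -1.033

x* = (0.6174, 1.0848, -0.1065), lambda* = (-1.0467, 0.5918)


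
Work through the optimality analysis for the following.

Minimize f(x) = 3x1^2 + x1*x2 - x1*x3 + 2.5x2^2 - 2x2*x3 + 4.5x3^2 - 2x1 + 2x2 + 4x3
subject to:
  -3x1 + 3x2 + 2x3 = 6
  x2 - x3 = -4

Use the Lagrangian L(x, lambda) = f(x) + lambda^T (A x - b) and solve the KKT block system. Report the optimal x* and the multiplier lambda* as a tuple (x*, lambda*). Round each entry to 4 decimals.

Form the Lagrangian:
  L(x, lambda) = (1/2) x^T Q x + c^T x + lambda^T (A x - b)
Stationarity (grad_x L = 0): Q x + c + A^T lambda = 0.
Primal feasibility: A x = b.

This gives the KKT block system:
  [ Q   A^T ] [ x     ]   [-c ]
  [ A    0  ] [ lambda ] = [ b ]

Solving the linear system:
  x*      = (-1.25, -1.15, 2.85)
  lambda* = (-4.5, 24.2)
  f(x*)   = 67.7

x* = (-1.25, -1.15, 2.85), lambda* = (-4.5, 24.2)


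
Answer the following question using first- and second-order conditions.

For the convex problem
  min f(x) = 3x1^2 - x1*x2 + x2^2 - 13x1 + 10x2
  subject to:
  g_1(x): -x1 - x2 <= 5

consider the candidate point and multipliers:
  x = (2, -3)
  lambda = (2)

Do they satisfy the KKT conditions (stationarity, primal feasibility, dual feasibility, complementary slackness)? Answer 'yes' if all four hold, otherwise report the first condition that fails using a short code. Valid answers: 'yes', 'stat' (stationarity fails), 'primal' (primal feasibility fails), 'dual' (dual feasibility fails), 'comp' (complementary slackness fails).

Gradient of f: grad f(x) = Q x + c = (2, 2)
Constraint values g_i(x) = a_i^T x - b_i:
  g_1((2, -3)) = -4
Stationarity residual: grad f(x) + sum_i lambda_i a_i = (0, 0)
  -> stationarity OK
Primal feasibility (all g_i <= 0): OK
Dual feasibility (all lambda_i >= 0): OK
Complementary slackness (lambda_i * g_i(x) = 0 for all i): FAILS

Verdict: the first failing condition is complementary_slackness -> comp.

comp


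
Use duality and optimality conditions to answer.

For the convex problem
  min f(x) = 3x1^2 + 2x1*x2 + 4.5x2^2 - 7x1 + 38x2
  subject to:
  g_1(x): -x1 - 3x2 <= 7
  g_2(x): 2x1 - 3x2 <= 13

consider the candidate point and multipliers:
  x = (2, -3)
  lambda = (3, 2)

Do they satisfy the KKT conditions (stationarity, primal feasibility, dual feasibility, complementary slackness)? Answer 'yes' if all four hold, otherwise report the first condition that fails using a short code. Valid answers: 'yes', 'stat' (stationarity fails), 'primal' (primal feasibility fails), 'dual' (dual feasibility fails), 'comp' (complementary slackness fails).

Gradient of f: grad f(x) = Q x + c = (-1, 15)
Constraint values g_i(x) = a_i^T x - b_i:
  g_1((2, -3)) = 0
  g_2((2, -3)) = 0
Stationarity residual: grad f(x) + sum_i lambda_i a_i = (0, 0)
  -> stationarity OK
Primal feasibility (all g_i <= 0): OK
Dual feasibility (all lambda_i >= 0): OK
Complementary slackness (lambda_i * g_i(x) = 0 for all i): OK

Verdict: yes, KKT holds.

yes


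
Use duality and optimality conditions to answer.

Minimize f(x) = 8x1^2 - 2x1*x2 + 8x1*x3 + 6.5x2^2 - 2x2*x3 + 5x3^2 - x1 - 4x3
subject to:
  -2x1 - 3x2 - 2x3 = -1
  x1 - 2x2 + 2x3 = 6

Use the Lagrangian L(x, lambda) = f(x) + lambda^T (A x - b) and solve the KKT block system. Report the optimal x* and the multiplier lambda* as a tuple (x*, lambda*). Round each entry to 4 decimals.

Form the Lagrangian:
  L(x, lambda) = (1/2) x^T Q x + c^T x + lambda^T (A x - b)
Stationarity (grad_x L = 0): Q x + c + A^T lambda = 0.
Primal feasibility: A x = b.

This gives the KKT block system:
  [ Q   A^T ] [ x     ]   [-c ]
  [ A    0  ] [ lambda ] = [ b ]

Solving the linear system:
  x*      = (-0.7457, -0.8509, 2.522)
  lambda* = (0.4685, -8.0096)
  f(x*)   = 19.5918

x* = (-0.7457, -0.8509, 2.522), lambda* = (0.4685, -8.0096)


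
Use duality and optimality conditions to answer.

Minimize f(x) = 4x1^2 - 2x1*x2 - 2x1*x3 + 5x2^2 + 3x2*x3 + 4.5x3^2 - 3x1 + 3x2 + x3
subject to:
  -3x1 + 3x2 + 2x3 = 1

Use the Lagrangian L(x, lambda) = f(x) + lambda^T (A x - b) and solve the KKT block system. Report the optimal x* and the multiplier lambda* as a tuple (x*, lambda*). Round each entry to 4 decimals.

Form the Lagrangian:
  L(x, lambda) = (1/2) x^T Q x + c^T x + lambda^T (A x - b)
Stationarity (grad_x L = 0): Q x + c + A^T lambda = 0.
Primal feasibility: A x = b.

This gives the KKT block system:
  [ Q   A^T ] [ x     ]   [-c ]
  [ A    0  ] [ lambda ] = [ b ]

Solving the linear system:
  x*      = (-0.1371, 0.0813, 0.1724)
  lambda* = (-1.5348)
  f(x*)   = 1.1812

x* = (-0.1371, 0.0813, 0.1724), lambda* = (-1.5348)


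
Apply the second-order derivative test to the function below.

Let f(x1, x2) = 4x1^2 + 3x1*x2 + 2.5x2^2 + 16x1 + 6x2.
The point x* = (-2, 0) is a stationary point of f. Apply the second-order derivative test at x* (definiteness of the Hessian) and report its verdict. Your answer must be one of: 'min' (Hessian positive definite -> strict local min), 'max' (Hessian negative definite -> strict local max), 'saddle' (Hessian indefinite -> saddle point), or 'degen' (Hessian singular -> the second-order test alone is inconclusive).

Compute the Hessian H = grad^2 f:
  H = [[8, 3], [3, 5]]
Verify stationarity: grad f(x*) = H x* + g = (0, 0).
Eigenvalues of H: 3.1459, 9.8541.
Both eigenvalues > 0, so H is positive definite -> x* is a strict local min.

min


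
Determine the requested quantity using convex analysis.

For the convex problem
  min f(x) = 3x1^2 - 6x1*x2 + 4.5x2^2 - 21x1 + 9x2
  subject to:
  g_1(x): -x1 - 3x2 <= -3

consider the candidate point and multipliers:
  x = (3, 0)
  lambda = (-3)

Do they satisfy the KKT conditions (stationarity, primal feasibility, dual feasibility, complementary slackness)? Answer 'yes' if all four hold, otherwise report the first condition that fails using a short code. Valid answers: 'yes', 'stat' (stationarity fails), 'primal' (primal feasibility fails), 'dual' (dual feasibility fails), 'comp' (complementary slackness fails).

Gradient of f: grad f(x) = Q x + c = (-3, -9)
Constraint values g_i(x) = a_i^T x - b_i:
  g_1((3, 0)) = 0
Stationarity residual: grad f(x) + sum_i lambda_i a_i = (0, 0)
  -> stationarity OK
Primal feasibility (all g_i <= 0): OK
Dual feasibility (all lambda_i >= 0): FAILS
Complementary slackness (lambda_i * g_i(x) = 0 for all i): OK

Verdict: the first failing condition is dual_feasibility -> dual.

dual


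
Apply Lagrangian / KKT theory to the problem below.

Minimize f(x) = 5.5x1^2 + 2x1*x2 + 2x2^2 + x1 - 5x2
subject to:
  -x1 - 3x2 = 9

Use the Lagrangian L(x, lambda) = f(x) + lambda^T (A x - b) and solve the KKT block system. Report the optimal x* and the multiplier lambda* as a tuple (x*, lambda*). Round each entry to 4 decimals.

Form the Lagrangian:
  L(x, lambda) = (1/2) x^T Q x + c^T x + lambda^T (A x - b)
Stationarity (grad_x L = 0): Q x + c + A^T lambda = 0.
Primal feasibility: A x = b.

This gives the KKT block system:
  [ Q   A^T ] [ x     ]   [-c ]
  [ A    0  ] [ lambda ] = [ b ]

Solving the linear system:
  x*      = (-0.0659, -2.978)
  lambda* = (-5.6813)
  f(x*)   = 32.978

x* = (-0.0659, -2.978), lambda* = (-5.6813)


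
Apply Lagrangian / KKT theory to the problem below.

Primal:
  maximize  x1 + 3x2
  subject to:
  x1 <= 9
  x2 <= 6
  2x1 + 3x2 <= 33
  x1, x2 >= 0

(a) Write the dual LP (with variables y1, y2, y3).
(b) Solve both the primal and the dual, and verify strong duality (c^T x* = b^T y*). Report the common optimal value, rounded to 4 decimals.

The standard primal-dual pair for 'max c^T x s.t. A x <= b, x >= 0' is:
  Dual:  min b^T y  s.t.  A^T y >= c,  y >= 0.

So the dual LP is:
  minimize  9y1 + 6y2 + 33y3
  subject to:
    y1 + 2y3 >= 1
    y2 + 3y3 >= 3
    y1, y2, y3 >= 0

Solving the primal: x* = (7.5, 6).
  primal value c^T x* = 25.5.
Solving the dual: y* = (0, 1.5, 0.5).
  dual value b^T y* = 25.5.
Strong duality: c^T x* = b^T y*. Confirmed.

25.5


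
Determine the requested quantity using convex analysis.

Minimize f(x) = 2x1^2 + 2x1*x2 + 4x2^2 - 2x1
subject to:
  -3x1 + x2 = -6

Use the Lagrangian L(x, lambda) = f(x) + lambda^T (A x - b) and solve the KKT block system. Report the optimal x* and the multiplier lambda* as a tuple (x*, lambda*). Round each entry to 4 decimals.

Form the Lagrangian:
  L(x, lambda) = (1/2) x^T Q x + c^T x + lambda^T (A x - b)
Stationarity (grad_x L = 0): Q x + c + A^T lambda = 0.
Primal feasibility: A x = b.

This gives the KKT block system:
  [ Q   A^T ] [ x     ]   [-c ]
  [ A    0  ] [ lambda ] = [ b ]

Solving the linear system:
  x*      = (1.7955, -0.6136)
  lambda* = (1.3182)
  f(x*)   = 2.1591

x* = (1.7955, -0.6136), lambda* = (1.3182)


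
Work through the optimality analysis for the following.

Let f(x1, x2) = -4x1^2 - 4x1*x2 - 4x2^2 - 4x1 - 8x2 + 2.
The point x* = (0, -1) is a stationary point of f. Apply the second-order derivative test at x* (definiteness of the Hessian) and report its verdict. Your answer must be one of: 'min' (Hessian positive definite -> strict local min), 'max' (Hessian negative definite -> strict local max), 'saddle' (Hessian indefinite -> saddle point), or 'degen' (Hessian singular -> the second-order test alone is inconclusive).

Compute the Hessian H = grad^2 f:
  H = [[-8, -4], [-4, -8]]
Verify stationarity: grad f(x*) = H x* + g = (0, 0).
Eigenvalues of H: -12, -4.
Both eigenvalues < 0, so H is negative definite -> x* is a strict local max.

max


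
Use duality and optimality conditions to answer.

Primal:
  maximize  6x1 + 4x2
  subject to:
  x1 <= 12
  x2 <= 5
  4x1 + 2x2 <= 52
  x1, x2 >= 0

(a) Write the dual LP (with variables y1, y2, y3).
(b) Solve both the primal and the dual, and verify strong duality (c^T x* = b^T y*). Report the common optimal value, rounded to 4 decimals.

The standard primal-dual pair for 'max c^T x s.t. A x <= b, x >= 0' is:
  Dual:  min b^T y  s.t.  A^T y >= c,  y >= 0.

So the dual LP is:
  minimize  12y1 + 5y2 + 52y3
  subject to:
    y1 + 4y3 >= 6
    y2 + 2y3 >= 4
    y1, y2, y3 >= 0

Solving the primal: x* = (10.5, 5).
  primal value c^T x* = 83.
Solving the dual: y* = (0, 1, 1.5).
  dual value b^T y* = 83.
Strong duality: c^T x* = b^T y*. Confirmed.

83


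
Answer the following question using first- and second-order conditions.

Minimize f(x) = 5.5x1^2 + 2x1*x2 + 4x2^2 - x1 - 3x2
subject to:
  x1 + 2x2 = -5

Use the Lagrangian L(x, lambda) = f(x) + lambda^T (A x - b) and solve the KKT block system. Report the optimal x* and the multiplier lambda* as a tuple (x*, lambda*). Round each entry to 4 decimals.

Form the Lagrangian:
  L(x, lambda) = (1/2) x^T Q x + c^T x + lambda^T (A x - b)
Stationarity (grad_x L = 0): Q x + c + A^T lambda = 0.
Primal feasibility: A x = b.

This gives the KKT block system:
  [ Q   A^T ] [ x     ]   [-c ]
  [ A    0  ] [ lambda ] = [ b ]

Solving the linear system:
  x*      = (-0.5, -2.25)
  lambda* = (11)
  f(x*)   = 31.125

x* = (-0.5, -2.25), lambda* = (11)


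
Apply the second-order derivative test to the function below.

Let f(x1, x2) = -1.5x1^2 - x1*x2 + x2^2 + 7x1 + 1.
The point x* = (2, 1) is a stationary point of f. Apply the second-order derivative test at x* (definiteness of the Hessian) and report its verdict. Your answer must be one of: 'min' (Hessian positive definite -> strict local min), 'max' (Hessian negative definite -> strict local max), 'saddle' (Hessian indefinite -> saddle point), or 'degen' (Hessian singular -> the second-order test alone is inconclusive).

Compute the Hessian H = grad^2 f:
  H = [[-3, -1], [-1, 2]]
Verify stationarity: grad f(x*) = H x* + g = (0, 0).
Eigenvalues of H: -3.1926, 2.1926.
Eigenvalues have mixed signs, so H is indefinite -> x* is a saddle point.

saddle


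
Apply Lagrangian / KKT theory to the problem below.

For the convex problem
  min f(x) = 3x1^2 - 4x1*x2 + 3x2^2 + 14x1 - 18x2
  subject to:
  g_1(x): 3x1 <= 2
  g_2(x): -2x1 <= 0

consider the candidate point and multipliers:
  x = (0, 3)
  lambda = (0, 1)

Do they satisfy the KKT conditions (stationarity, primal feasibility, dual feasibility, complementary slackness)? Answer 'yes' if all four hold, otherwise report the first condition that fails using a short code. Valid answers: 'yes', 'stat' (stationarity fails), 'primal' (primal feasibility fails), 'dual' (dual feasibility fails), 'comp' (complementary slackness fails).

Gradient of f: grad f(x) = Q x + c = (2, 0)
Constraint values g_i(x) = a_i^T x - b_i:
  g_1((0, 3)) = -2
  g_2((0, 3)) = 0
Stationarity residual: grad f(x) + sum_i lambda_i a_i = (0, 0)
  -> stationarity OK
Primal feasibility (all g_i <= 0): OK
Dual feasibility (all lambda_i >= 0): OK
Complementary slackness (lambda_i * g_i(x) = 0 for all i): OK

Verdict: yes, KKT holds.

yes


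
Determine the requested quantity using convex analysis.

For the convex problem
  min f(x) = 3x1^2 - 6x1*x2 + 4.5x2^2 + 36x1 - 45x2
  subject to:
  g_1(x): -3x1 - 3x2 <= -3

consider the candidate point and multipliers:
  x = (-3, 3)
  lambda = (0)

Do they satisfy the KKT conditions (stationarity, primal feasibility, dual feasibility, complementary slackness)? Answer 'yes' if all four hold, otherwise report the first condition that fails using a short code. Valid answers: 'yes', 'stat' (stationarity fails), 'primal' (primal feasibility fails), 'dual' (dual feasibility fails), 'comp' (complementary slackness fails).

Gradient of f: grad f(x) = Q x + c = (0, 0)
Constraint values g_i(x) = a_i^T x - b_i:
  g_1((-3, 3)) = 3
Stationarity residual: grad f(x) + sum_i lambda_i a_i = (0, 0)
  -> stationarity OK
Primal feasibility (all g_i <= 0): FAILS
Dual feasibility (all lambda_i >= 0): OK
Complementary slackness (lambda_i * g_i(x) = 0 for all i): OK

Verdict: the first failing condition is primal_feasibility -> primal.

primal


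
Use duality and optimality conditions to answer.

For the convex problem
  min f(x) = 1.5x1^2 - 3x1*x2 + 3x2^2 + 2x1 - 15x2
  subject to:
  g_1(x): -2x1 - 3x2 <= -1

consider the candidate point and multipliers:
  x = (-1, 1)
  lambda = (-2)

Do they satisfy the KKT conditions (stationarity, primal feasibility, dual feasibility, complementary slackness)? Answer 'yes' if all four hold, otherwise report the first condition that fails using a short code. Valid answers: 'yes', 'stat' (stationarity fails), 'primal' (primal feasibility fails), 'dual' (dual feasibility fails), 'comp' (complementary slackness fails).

Gradient of f: grad f(x) = Q x + c = (-4, -6)
Constraint values g_i(x) = a_i^T x - b_i:
  g_1((-1, 1)) = 0
Stationarity residual: grad f(x) + sum_i lambda_i a_i = (0, 0)
  -> stationarity OK
Primal feasibility (all g_i <= 0): OK
Dual feasibility (all lambda_i >= 0): FAILS
Complementary slackness (lambda_i * g_i(x) = 0 for all i): OK

Verdict: the first failing condition is dual_feasibility -> dual.

dual


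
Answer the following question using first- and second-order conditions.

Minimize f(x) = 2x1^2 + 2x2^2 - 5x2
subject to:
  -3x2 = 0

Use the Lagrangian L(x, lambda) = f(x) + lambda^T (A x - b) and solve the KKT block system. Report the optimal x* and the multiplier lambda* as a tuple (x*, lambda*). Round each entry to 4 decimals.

Form the Lagrangian:
  L(x, lambda) = (1/2) x^T Q x + c^T x + lambda^T (A x - b)
Stationarity (grad_x L = 0): Q x + c + A^T lambda = 0.
Primal feasibility: A x = b.

This gives the KKT block system:
  [ Q   A^T ] [ x     ]   [-c ]
  [ A    0  ] [ lambda ] = [ b ]

Solving the linear system:
  x*      = (0, 0)
  lambda* = (-1.6667)
  f(x*)   = 0

x* = (0, 0), lambda* = (-1.6667)


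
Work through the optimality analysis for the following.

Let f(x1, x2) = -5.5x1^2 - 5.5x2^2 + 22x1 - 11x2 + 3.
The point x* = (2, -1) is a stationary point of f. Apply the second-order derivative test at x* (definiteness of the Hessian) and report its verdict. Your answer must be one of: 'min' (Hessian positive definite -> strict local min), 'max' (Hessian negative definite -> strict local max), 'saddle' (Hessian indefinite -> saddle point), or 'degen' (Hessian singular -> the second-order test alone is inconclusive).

Compute the Hessian H = grad^2 f:
  H = [[-11, 0], [0, -11]]
Verify stationarity: grad f(x*) = H x* + g = (0, 0).
Eigenvalues of H: -11, -11.
Both eigenvalues < 0, so H is negative definite -> x* is a strict local max.

max


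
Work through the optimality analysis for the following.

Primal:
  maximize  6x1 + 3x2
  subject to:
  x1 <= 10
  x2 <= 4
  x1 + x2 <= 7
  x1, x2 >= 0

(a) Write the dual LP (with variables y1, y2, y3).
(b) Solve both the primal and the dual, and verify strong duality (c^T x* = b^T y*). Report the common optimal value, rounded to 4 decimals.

The standard primal-dual pair for 'max c^T x s.t. A x <= b, x >= 0' is:
  Dual:  min b^T y  s.t.  A^T y >= c,  y >= 0.

So the dual LP is:
  minimize  10y1 + 4y2 + 7y3
  subject to:
    y1 + y3 >= 6
    y2 + y3 >= 3
    y1, y2, y3 >= 0

Solving the primal: x* = (7, 0).
  primal value c^T x* = 42.
Solving the dual: y* = (0, 0, 6).
  dual value b^T y* = 42.
Strong duality: c^T x* = b^T y*. Confirmed.

42


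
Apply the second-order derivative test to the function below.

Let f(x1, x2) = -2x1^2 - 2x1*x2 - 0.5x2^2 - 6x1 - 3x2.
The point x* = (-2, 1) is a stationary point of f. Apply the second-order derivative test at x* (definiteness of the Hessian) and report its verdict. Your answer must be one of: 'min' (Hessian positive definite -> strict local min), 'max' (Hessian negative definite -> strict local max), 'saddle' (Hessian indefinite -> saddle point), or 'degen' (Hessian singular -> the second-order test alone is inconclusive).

Compute the Hessian H = grad^2 f:
  H = [[-4, -2], [-2, -1]]
Verify stationarity: grad f(x*) = H x* + g = (0, 0).
Eigenvalues of H: -5, 0.
H has a zero eigenvalue (singular; negative semidefinite but not definite), so H is neither positive definite, negative definite, nor indefinite. The second-order test alone is inconclusive -> degen.
(Indeed, f is constant along the null direction of H through x*, so x* is not a strict local extremum.)

degen


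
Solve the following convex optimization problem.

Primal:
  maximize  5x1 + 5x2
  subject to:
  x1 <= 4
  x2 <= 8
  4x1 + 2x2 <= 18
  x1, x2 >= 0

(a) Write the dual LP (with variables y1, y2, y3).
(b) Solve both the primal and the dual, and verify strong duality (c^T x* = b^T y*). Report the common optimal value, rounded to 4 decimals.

The standard primal-dual pair for 'max c^T x s.t. A x <= b, x >= 0' is:
  Dual:  min b^T y  s.t.  A^T y >= c,  y >= 0.

So the dual LP is:
  minimize  4y1 + 8y2 + 18y3
  subject to:
    y1 + 4y3 >= 5
    y2 + 2y3 >= 5
    y1, y2, y3 >= 0

Solving the primal: x* = (0.5, 8).
  primal value c^T x* = 42.5.
Solving the dual: y* = (0, 2.5, 1.25).
  dual value b^T y* = 42.5.
Strong duality: c^T x* = b^T y*. Confirmed.

42.5


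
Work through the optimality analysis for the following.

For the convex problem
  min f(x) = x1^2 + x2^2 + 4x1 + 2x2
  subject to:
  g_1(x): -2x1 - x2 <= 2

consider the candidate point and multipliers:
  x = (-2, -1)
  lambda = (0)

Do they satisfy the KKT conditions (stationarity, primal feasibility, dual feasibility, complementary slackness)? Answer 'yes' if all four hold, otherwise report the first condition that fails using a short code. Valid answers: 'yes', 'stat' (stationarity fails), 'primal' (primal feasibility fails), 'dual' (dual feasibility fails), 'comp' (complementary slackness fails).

Gradient of f: grad f(x) = Q x + c = (0, 0)
Constraint values g_i(x) = a_i^T x - b_i:
  g_1((-2, -1)) = 3
Stationarity residual: grad f(x) + sum_i lambda_i a_i = (0, 0)
  -> stationarity OK
Primal feasibility (all g_i <= 0): FAILS
Dual feasibility (all lambda_i >= 0): OK
Complementary slackness (lambda_i * g_i(x) = 0 for all i): OK

Verdict: the first failing condition is primal_feasibility -> primal.

primal


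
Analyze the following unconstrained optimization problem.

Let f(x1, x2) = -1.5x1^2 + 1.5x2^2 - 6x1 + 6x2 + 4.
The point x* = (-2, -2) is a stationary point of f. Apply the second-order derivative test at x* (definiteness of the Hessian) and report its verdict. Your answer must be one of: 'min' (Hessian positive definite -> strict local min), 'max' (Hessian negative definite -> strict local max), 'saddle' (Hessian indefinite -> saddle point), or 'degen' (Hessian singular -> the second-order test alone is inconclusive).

Compute the Hessian H = grad^2 f:
  H = [[-3, 0], [0, 3]]
Verify stationarity: grad f(x*) = H x* + g = (0, 0).
Eigenvalues of H: -3, 3.
Eigenvalues have mixed signs, so H is indefinite -> x* is a saddle point.

saddle
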